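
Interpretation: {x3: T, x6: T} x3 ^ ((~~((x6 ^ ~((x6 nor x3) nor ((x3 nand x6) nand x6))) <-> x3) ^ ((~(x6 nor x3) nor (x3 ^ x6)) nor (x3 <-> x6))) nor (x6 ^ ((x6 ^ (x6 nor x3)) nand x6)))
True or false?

Substituting x3=T, x6=T:
x6 nor x3 = T nor T = F
x3 nand x6 = T nand T = F
(x3 nand x6) nand x6 = F nand T = T
(x6 nor x3) nor ((x3 nand x6) nand x6) = F nor T = F
~((x6 nor x3) nor ((x3 nand x6) nand x6)) = ~F = T
x6 ^ ~((x6 nor x3) nor ((x3 nand x6) nand x6)) = T ^ T = F
(x6 ^ ~((x6 nor x3) nor ((x3 nand x6) nand x6))) <-> x3 = F <-> T = F
~((x6 ^ ~((x6 nor x3) nor ((x3 nand x6) nand x6))) <-> x3) = ~F = T
~~((x6 ^ ~((x6 nor x3) nor ((x3 nand x6) nand x6))) <-> x3) = ~T = F
x6 nor x3 = T nor T = F
~(x6 nor x3) = ~F = T
x3 ^ x6 = T ^ T = F
~(x6 nor x3) nor (x3 ^ x6) = T nor F = F
x3 <-> x6 = T <-> T = T
(~(x6 nor x3) nor (x3 ^ x6)) nor (x3 <-> x6) = F nor T = F
~~((x6 ^ ~((x6 nor x3) nor ((x3 nand x6) nand x6))) <-> x3) ^ ((~(x6 nor x3) nor (x3 ^ x6)) nor (x3 <-> x6)) = F ^ F = F
x6 nor x3 = T nor T = F
x6 ^ (x6 nor x3) = T ^ F = T
(x6 ^ (x6 nor x3)) nand x6 = T nand T = F
x6 ^ ((x6 ^ (x6 nor x3)) nand x6) = T ^ F = T
(~~((x6 ^ ~((x6 nor x3) nor ((x3 nand x6) nand x6))) <-> x3) ^ ((~(x6 nor x3) nor (x3 ^ x6)) nor (x3 <-> x6))) nor (x6 ^ ((x6 ^ (x6 nor x3)) nand x6)) = F nor T = F
x3 ^ ((~~((x6 ^ ~((x6 nor x3) nor ((x3 nand x6) nand x6))) <-> x3) ^ ((~(x6 nor x3) nor (x3 ^ x6)) nor (x3 <-> x6))) nor (x6 ^ ((x6 ^ (x6 nor x3)) nand x6))) = T ^ F = T

T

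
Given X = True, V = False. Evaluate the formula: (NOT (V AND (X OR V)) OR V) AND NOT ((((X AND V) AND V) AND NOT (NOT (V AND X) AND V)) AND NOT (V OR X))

Substituting X=True, V=False:
X OR V = True OR False = True
V AND (X OR V) = False AND True = False
NOT (V AND (X OR V)) = NOT False = True
NOT (V AND (X OR V)) OR V = True OR False = True
X AND V = True AND False = False
(X AND V) AND V = False AND False = False
V AND X = False AND True = False
NOT (V AND X) = NOT False = True
NOT (V AND X) AND V = True AND False = False
NOT (NOT (V AND X) AND V) = NOT False = True
((X AND V) AND V) AND NOT (NOT (V AND X) AND V) = False AND True = False
V OR X = False OR True = True
NOT (V OR X) = NOT True = False
(((X AND V) AND V) AND NOT (NOT (V AND X) AND V)) AND NOT (V OR X) = False AND False = False
NOT ((((X AND V) AND V) AND NOT (NOT (V AND X) AND V)) AND NOT (V OR X)) = NOT False = True
(NOT (V AND (X OR V)) OR V) AND NOT ((((X AND V) AND V) AND NOT (NOT (V AND X) AND V)) AND NOT (V OR X)) = True AND True = True

True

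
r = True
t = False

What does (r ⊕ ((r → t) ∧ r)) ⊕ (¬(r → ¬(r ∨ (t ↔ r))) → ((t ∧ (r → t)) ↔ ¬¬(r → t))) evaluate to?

Substituting r=True, t=False:
r → t = True → False = False
(r → t) ∧ r = False ∧ True = False
r ⊕ ((r → t) ∧ r) = True ⊕ False = True
t ↔ r = False ↔ True = False
r ∨ (t ↔ r) = True ∨ False = True
¬(r ∨ (t ↔ r)) = ¬True = False
r → ¬(r ∨ (t ↔ r)) = True → False = False
¬(r → ¬(r ∨ (t ↔ r))) = ¬False = True
r → t = True → False = False
t ∧ (r → t) = False ∧ False = False
r → t = True → False = False
¬(r → t) = ¬False = True
¬¬(r → t) = ¬True = False
(t ∧ (r → t)) ↔ ¬¬(r → t) = False ↔ False = True
¬(r → ¬(r ∨ (t ↔ r))) → ((t ∧ (r → t)) ↔ ¬¬(r → t)) = True → True = True
(r ⊕ ((r → t) ∧ r)) ⊕ (¬(r → ¬(r ∨ (t ↔ r))) → ((t ∧ (r → t)) ↔ ¬¬(r → t))) = True ⊕ True = False

False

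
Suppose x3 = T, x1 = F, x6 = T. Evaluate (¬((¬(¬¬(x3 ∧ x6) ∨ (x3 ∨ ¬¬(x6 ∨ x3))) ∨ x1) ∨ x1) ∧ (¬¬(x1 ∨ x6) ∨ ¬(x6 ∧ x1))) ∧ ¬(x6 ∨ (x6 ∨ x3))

Substituting x3=T, x1=F, x6=T:
x3 ∧ x6 = T ∧ T = T
¬(x3 ∧ x6) = ¬T = F
¬¬(x3 ∧ x6) = ¬F = T
x6 ∨ x3 = T ∨ T = T
¬(x6 ∨ x3) = ¬T = F
¬¬(x6 ∨ x3) = ¬F = T
x3 ∨ ¬¬(x6 ∨ x3) = T ∨ T = T
¬¬(x3 ∧ x6) ∨ (x3 ∨ ¬¬(x6 ∨ x3)) = T ∨ T = T
¬(¬¬(x3 ∧ x6) ∨ (x3 ∨ ¬¬(x6 ∨ x3))) = ¬T = F
¬(¬¬(x3 ∧ x6) ∨ (x3 ∨ ¬¬(x6 ∨ x3))) ∨ x1 = F ∨ F = F
(¬(¬¬(x3 ∧ x6) ∨ (x3 ∨ ¬¬(x6 ∨ x3))) ∨ x1) ∨ x1 = F ∨ F = F
¬((¬(¬¬(x3 ∧ x6) ∨ (x3 ∨ ¬¬(x6 ∨ x3))) ∨ x1) ∨ x1) = ¬F = T
x1 ∨ x6 = F ∨ T = T
¬(x1 ∨ x6) = ¬T = F
¬¬(x1 ∨ x6) = ¬F = T
x6 ∧ x1 = T ∧ F = F
¬(x6 ∧ x1) = ¬F = T
¬¬(x1 ∨ x6) ∨ ¬(x6 ∧ x1) = T ∨ T = T
¬((¬(¬¬(x3 ∧ x6) ∨ (x3 ∨ ¬¬(x6 ∨ x3))) ∨ x1) ∨ x1) ∧ (¬¬(x1 ∨ x6) ∨ ¬(x6 ∧ x1)) = T ∧ T = T
x6 ∨ x3 = T ∨ T = T
x6 ∨ (x6 ∨ x3) = T ∨ T = T
¬(x6 ∨ (x6 ∨ x3)) = ¬T = F
(¬((¬(¬¬(x3 ∧ x6) ∨ (x3 ∨ ¬¬(x6 ∨ x3))) ∨ x1) ∨ x1) ∧ (¬¬(x1 ∨ x6) ∨ ¬(x6 ∧ x1))) ∧ ¬(x6 ∨ (x6 ∨ x3)) = T ∧ F = F

F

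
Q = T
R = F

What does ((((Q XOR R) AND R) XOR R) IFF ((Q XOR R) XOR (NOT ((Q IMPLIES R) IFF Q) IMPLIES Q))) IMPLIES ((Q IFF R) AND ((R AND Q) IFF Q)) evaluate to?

F

Q XOR R = T XOR F = T
(Q XOR R) AND R = T AND F = F
((Q XOR R) AND R) XOR R = F XOR F = F
Q XOR R = T XOR F = T
Q IMPLIES R = T IMPLIES F = F
(Q IMPLIES R) IFF Q = F IFF T = F
NOT ((Q IMPLIES R) IFF Q) = NOT F = T
NOT ((Q IMPLIES R) IFF Q) IMPLIES Q = T IMPLIES T = T
(Q XOR R) XOR (NOT ((Q IMPLIES R) IFF Q) IMPLIES Q) = T XOR T = F
(((Q XOR R) AND R) XOR R) IFF ((Q XOR R) XOR (NOT ((Q IMPLIES R) IFF Q) IMPLIES Q)) = F IFF F = T
Q IFF R = T IFF F = F
R AND Q = F AND T = F
(R AND Q) IFF Q = F IFF T = F
(Q IFF R) AND ((R AND Q) IFF Q) = F AND F = F
((((Q XOR R) AND R) XOR R) IFF ((Q XOR R) XOR (NOT ((Q IMPLIES R) IFF Q) IMPLIES Q))) IMPLIES ((Q IFF R) AND ((R AND Q) IFF Q)) = T IMPLIES F = F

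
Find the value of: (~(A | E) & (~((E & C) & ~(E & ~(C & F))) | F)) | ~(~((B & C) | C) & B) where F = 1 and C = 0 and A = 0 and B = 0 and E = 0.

Substituting F=1, C=0, A=0, B=0, E=0:
A | E = 0 | 0 = 0
~(A | E) = ~0 = 1
E & C = 0 & 0 = 0
C & F = 0 & 1 = 0
~(C & F) = ~0 = 1
E & ~(C & F) = 0 & 1 = 0
~(E & ~(C & F)) = ~0 = 1
(E & C) & ~(E & ~(C & F)) = 0 & 1 = 0
~((E & C) & ~(E & ~(C & F))) = ~0 = 1
~((E & C) & ~(E & ~(C & F))) | F = 1 | 1 = 1
~(A | E) & (~((E & C) & ~(E & ~(C & F))) | F) = 1 & 1 = 1
B & C = 0 & 0 = 0
(B & C) | C = 0 | 0 = 0
~((B & C) | C) = ~0 = 1
~((B & C) | C) & B = 1 & 0 = 0
~(~((B & C) | C) & B) = ~0 = 1
(~(A | E) & (~((E & C) & ~(E & ~(C & F))) | F)) | ~(~((B & C) | C) & B) = 1 | 1 = 1

1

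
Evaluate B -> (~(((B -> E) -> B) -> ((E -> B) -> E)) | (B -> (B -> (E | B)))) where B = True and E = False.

B -> E = True -> False = False
(B -> E) -> B = False -> True = True
E -> B = False -> True = True
(E -> B) -> E = True -> False = False
((B -> E) -> B) -> ((E -> B) -> E) = True -> False = False
~(((B -> E) -> B) -> ((E -> B) -> E)) = ~False = True
E | B = False | True = True
B -> (E | B) = True -> True = True
B -> (B -> (E | B)) = True -> True = True
~(((B -> E) -> B) -> ((E -> B) -> E)) | (B -> (B -> (E | B))) = True | True = True
B -> (~(((B -> E) -> B) -> ((E -> B) -> E)) | (B -> (B -> (E | B)))) = True -> True = True

True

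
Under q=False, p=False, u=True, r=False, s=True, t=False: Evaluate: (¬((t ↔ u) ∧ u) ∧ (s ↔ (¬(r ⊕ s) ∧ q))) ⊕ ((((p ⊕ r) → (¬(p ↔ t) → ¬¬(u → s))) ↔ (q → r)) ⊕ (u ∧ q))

True

Substituting q=False, p=False, u=True, r=False, s=True, t=False:
t ↔ u = False ↔ True = False
(t ↔ u) ∧ u = False ∧ True = False
¬((t ↔ u) ∧ u) = ¬False = True
r ⊕ s = False ⊕ True = True
¬(r ⊕ s) = ¬True = False
¬(r ⊕ s) ∧ q = False ∧ False = False
s ↔ (¬(r ⊕ s) ∧ q) = True ↔ False = False
¬((t ↔ u) ∧ u) ∧ (s ↔ (¬(r ⊕ s) ∧ q)) = True ∧ False = False
p ⊕ r = False ⊕ False = False
p ↔ t = False ↔ False = True
¬(p ↔ t) = ¬True = False
u → s = True → True = True
¬(u → s) = ¬True = False
¬¬(u → s) = ¬False = True
¬(p ↔ t) → ¬¬(u → s) = False → True = True
(p ⊕ r) → (¬(p ↔ t) → ¬¬(u → s)) = False → True = True
q → r = False → False = True
((p ⊕ r) → (¬(p ↔ t) → ¬¬(u → s))) ↔ (q → r) = True ↔ True = True
u ∧ q = True ∧ False = False
(((p ⊕ r) → (¬(p ↔ t) → ¬¬(u → s))) ↔ (q → r)) ⊕ (u ∧ q) = True ⊕ False = True
(¬((t ↔ u) ∧ u) ∧ (s ↔ (¬(r ⊕ s) ∧ q))) ⊕ ((((p ⊕ r) → (¬(p ↔ t) → ¬¬(u → s))) ↔ (q → r)) ⊕ (u ∧ q)) = False ⊕ True = True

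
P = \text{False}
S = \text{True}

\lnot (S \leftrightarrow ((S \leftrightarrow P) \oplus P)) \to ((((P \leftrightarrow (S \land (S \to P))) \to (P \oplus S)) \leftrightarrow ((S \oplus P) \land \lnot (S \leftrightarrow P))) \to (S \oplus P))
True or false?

\text{True}

Substituting P=\text{False}, S=\text{True}:
S \leftrightarrow P = \text{True} \leftrightarrow \text{False} = \text{False}
(S \leftrightarrow P) \oplus P = \text{False} \oplus \text{False} = \text{False}
S \leftrightarrow ((S \leftrightarrow P) \oplus P) = \text{True} \leftrightarrow \text{False} = \text{False}
\lnot (S \leftrightarrow ((S \leftrightarrow P) \oplus P)) = \lnot \text{False} = \text{True}
S \to P = \text{True} \to \text{False} = \text{False}
S \land (S \to P) = \text{True} \land \text{False} = \text{False}
P \leftrightarrow (S \land (S \to P)) = \text{False} \leftrightarrow \text{False} = \text{True}
P \oplus S = \text{False} \oplus \text{True} = \text{True}
(P \leftrightarrow (S \land (S \to P))) \to (P \oplus S) = \text{True} \to \text{True} = \text{True}
S \oplus P = \text{True} \oplus \text{False} = \text{True}
S \leftrightarrow P = \text{True} \leftrightarrow \text{False} = \text{False}
\lnot (S \leftrightarrow P) = \lnot \text{False} = \text{True}
(S \oplus P) \land \lnot (S \leftrightarrow P) = \text{True} \land \text{True} = \text{True}
((P \leftrightarrow (S \land (S \to P))) \to (P \oplus S)) \leftrightarrow ((S \oplus P) \land \lnot (S \leftrightarrow P)) = \text{True} \leftrightarrow \text{True} = \text{True}
S \oplus P = \text{True} \oplus \text{False} = \text{True}
(((P \leftrightarrow (S \land (S \to P))) \to (P \oplus S)) \leftrightarrow ((S \oplus P) \land \lnot (S \leftrightarrow P))) \to (S \oplus P) = \text{True} \to \text{True} = \text{True}
\lnot (S \leftrightarrow ((S \leftrightarrow P) \oplus P)) \to ((((P \leftrightarrow (S \land (S \to P))) \to (P \oplus S)) \leftrightarrow ((S \oplus P) \land \lnot (S \leftrightarrow P))) \to (S \oplus P)) = \text{True} \to \text{True} = \text{True}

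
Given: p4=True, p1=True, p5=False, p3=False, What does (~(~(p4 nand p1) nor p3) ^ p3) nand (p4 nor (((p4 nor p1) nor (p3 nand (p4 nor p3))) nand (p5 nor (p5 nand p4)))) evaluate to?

Substituting p4=True, p1=True, p5=False, p3=False:
p4 nand p1 = True nand True = False
~(p4 nand p1) = ~False = True
~(p4 nand p1) nor p3 = True nor False = False
~(~(p4 nand p1) nor p3) = ~False = True
~(~(p4 nand p1) nor p3) ^ p3 = True ^ False = True
p4 nor p1 = True nor True = False
p4 nor p3 = True nor False = False
p3 nand (p4 nor p3) = False nand False = True
(p4 nor p1) nor (p3 nand (p4 nor p3)) = False nor True = False
p5 nand p4 = False nand True = True
p5 nor (p5 nand p4) = False nor True = False
((p4 nor p1) nor (p3 nand (p4 nor p3))) nand (p5 nor (p5 nand p4)) = False nand False = True
p4 nor (((p4 nor p1) nor (p3 nand (p4 nor p3))) nand (p5 nor (p5 nand p4))) = True nor True = False
(~(~(p4 nand p1) nor p3) ^ p3) nand (p4 nor (((p4 nor p1) nor (p3 nand (p4 nor p3))) nand (p5 nor (p5 nand p4)))) = True nand False = True

True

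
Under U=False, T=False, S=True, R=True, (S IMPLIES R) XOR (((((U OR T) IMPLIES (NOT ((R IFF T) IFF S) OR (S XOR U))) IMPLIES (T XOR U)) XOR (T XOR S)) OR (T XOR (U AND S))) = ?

Substituting U=False, T=False, S=True, R=True:
S IMPLIES R = True IMPLIES True = True
U OR T = False OR False = False
R IFF T = True IFF False = False
(R IFF T) IFF S = False IFF True = False
NOT ((R IFF T) IFF S) = NOT False = True
S XOR U = True XOR False = True
NOT ((R IFF T) IFF S) OR (S XOR U) = True OR True = True
(U OR T) IMPLIES (NOT ((R IFF T) IFF S) OR (S XOR U)) = False IMPLIES True = True
T XOR U = False XOR False = False
((U OR T) IMPLIES (NOT ((R IFF T) IFF S) OR (S XOR U))) IMPLIES (T XOR U) = True IMPLIES False = False
T XOR S = False XOR True = True
(((U OR T) IMPLIES (NOT ((R IFF T) IFF S) OR (S XOR U))) IMPLIES (T XOR U)) XOR (T XOR S) = False XOR True = True
U AND S = False AND True = False
T XOR (U AND S) = False XOR False = False
((((U OR T) IMPLIES (NOT ((R IFF T) IFF S) OR (S XOR U))) IMPLIES (T XOR U)) XOR (T XOR S)) OR (T XOR (U AND S)) = True OR False = True
(S IMPLIES R) XOR (((((U OR T) IMPLIES (NOT ((R IFF T) IFF S) OR (S XOR U))) IMPLIES (T XOR U)) XOR (T XOR S)) OR (T XOR (U AND S))) = True XOR True = False

False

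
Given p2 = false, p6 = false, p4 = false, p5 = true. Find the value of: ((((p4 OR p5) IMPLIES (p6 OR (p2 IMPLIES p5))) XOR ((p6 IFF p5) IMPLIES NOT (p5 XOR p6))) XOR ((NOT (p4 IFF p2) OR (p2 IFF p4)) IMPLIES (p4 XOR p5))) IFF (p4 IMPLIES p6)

p4 OR p5 = false OR true = true
p2 IMPLIES p5 = false IMPLIES true = true
p6 OR (p2 IMPLIES p5) = false OR true = true
(p4 OR p5) IMPLIES (p6 OR (p2 IMPLIES p5)) = true IMPLIES true = true
p6 IFF p5 = false IFF true = false
p5 XOR p6 = true XOR false = true
NOT (p5 XOR p6) = NOT true = false
(p6 IFF p5) IMPLIES NOT (p5 XOR p6) = false IMPLIES false = true
((p4 OR p5) IMPLIES (p6 OR (p2 IMPLIES p5))) XOR ((p6 IFF p5) IMPLIES NOT (p5 XOR p6)) = true XOR true = false
p4 IFF p2 = false IFF false = true
NOT (p4 IFF p2) = NOT true = false
p2 IFF p4 = false IFF false = true
NOT (p4 IFF p2) OR (p2 IFF p4) = false OR true = true
p4 XOR p5 = false XOR true = true
(NOT (p4 IFF p2) OR (p2 IFF p4)) IMPLIES (p4 XOR p5) = true IMPLIES true = true
(((p4 OR p5) IMPLIES (p6 OR (p2 IMPLIES p5))) XOR ((p6 IFF p5) IMPLIES NOT (p5 XOR p6))) XOR ((NOT (p4 IFF p2) OR (p2 IFF p4)) IMPLIES (p4 XOR p5)) = false XOR true = true
p4 IMPLIES p6 = false IMPLIES false = true
((((p4 OR p5) IMPLIES (p6 OR (p2 IMPLIES p5))) XOR ((p6 IFF p5) IMPLIES NOT (p5 XOR p6))) XOR ((NOT (p4 IFF p2) OR (p2 IFF p4)) IMPLIES (p4 XOR p5))) IFF (p4 IMPLIES p6) = true IFF true = true

true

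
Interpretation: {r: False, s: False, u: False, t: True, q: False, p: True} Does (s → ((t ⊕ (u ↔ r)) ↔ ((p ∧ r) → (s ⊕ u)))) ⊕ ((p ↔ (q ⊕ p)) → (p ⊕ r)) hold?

False

Substituting r=False, s=False, u=False, t=True, q=False, p=True:
u ↔ r = False ↔ False = True
t ⊕ (u ↔ r) = True ⊕ True = False
p ∧ r = True ∧ False = False
s ⊕ u = False ⊕ False = False
(p ∧ r) → (s ⊕ u) = False → False = True
(t ⊕ (u ↔ r)) ↔ ((p ∧ r) → (s ⊕ u)) = False ↔ True = False
s → ((t ⊕ (u ↔ r)) ↔ ((p ∧ r) → (s ⊕ u))) = False → False = True
q ⊕ p = False ⊕ True = True
p ↔ (q ⊕ p) = True ↔ True = True
p ⊕ r = True ⊕ False = True
(p ↔ (q ⊕ p)) → (p ⊕ r) = True → True = True
(s → ((t ⊕ (u ↔ r)) ↔ ((p ∧ r) → (s ⊕ u)))) ⊕ ((p ↔ (q ⊕ p)) → (p ⊕ r)) = True ⊕ True = False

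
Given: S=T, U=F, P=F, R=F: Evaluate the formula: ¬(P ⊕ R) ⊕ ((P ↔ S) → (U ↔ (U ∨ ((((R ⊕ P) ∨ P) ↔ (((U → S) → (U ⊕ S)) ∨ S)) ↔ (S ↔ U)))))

F

Substituting S=T, U=F, P=F, R=F:
P ⊕ R = F ⊕ F = F
¬(P ⊕ R) = ¬F = T
P ↔ S = F ↔ T = F
R ⊕ P = F ⊕ F = F
(R ⊕ P) ∨ P = F ∨ F = F
U → S = F → T = T
U ⊕ S = F ⊕ T = T
(U → S) → (U ⊕ S) = T → T = T
((U → S) → (U ⊕ S)) ∨ S = T ∨ T = T
((R ⊕ P) ∨ P) ↔ (((U → S) → (U ⊕ S)) ∨ S) = F ↔ T = F
S ↔ U = T ↔ F = F
(((R ⊕ P) ∨ P) ↔ (((U → S) → (U ⊕ S)) ∨ S)) ↔ (S ↔ U) = F ↔ F = T
U ∨ ((((R ⊕ P) ∨ P) ↔ (((U → S) → (U ⊕ S)) ∨ S)) ↔ (S ↔ U)) = F ∨ T = T
U ↔ (U ∨ ((((R ⊕ P) ∨ P) ↔ (((U → S) → (U ⊕ S)) ∨ S)) ↔ (S ↔ U))) = F ↔ T = F
(P ↔ S) → (U ↔ (U ∨ ((((R ⊕ P) ∨ P) ↔ (((U → S) → (U ⊕ S)) ∨ S)) ↔ (S ↔ U)))) = F → F = T
¬(P ⊕ R) ⊕ ((P ↔ S) → (U ↔ (U ∨ ((((R ⊕ P) ∨ P) ↔ (((U → S) → (U ⊕ S)) ∨ S)) ↔ (S ↔ U))))) = T ⊕ T = F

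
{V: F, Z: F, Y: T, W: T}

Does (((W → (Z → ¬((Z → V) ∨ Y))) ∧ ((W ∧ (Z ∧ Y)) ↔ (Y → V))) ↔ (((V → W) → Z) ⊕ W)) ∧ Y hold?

Z → V = F → F = T
(Z → V) ∨ Y = T ∨ T = T
¬((Z → V) ∨ Y) = ¬T = F
Z → ¬((Z → V) ∨ Y) = F → F = T
W → (Z → ¬((Z → V) ∨ Y)) = T → T = T
Z ∧ Y = F ∧ T = F
W ∧ (Z ∧ Y) = T ∧ F = F
Y → V = T → F = F
(W ∧ (Z ∧ Y)) ↔ (Y → V) = F ↔ F = T
(W → (Z → ¬((Z → V) ∨ Y))) ∧ ((W ∧ (Z ∧ Y)) ↔ (Y → V)) = T ∧ T = T
V → W = F → T = T
(V → W) → Z = T → F = F
((V → W) → Z) ⊕ W = F ⊕ T = T
((W → (Z → ¬((Z → V) ∨ Y))) ∧ ((W ∧ (Z ∧ Y)) ↔ (Y → V))) ↔ (((V → W) → Z) ⊕ W) = T ↔ T = T
(((W → (Z → ¬((Z → V) ∨ Y))) ∧ ((W ∧ (Z ∧ Y)) ↔ (Y → V))) ↔ (((V → W) → Z) ⊕ W)) ∧ Y = T ∧ T = T

T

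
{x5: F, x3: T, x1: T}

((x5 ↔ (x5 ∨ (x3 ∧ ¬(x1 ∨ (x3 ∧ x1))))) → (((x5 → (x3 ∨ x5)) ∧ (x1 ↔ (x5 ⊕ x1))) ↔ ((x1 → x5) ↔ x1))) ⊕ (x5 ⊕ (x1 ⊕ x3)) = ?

F

x3 ∧ x1 = T ∧ T = T
x1 ∨ (x3 ∧ x1) = T ∨ T = T
¬(x1 ∨ (x3 ∧ x1)) = ¬T = F
x3 ∧ ¬(x1 ∨ (x3 ∧ x1)) = T ∧ F = F
x5 ∨ (x3 ∧ ¬(x1 ∨ (x3 ∧ x1))) = F ∨ F = F
x5 ↔ (x5 ∨ (x3 ∧ ¬(x1 ∨ (x3 ∧ x1)))) = F ↔ F = T
x3 ∨ x5 = T ∨ F = T
x5 → (x3 ∨ x5) = F → T = T
x5 ⊕ x1 = F ⊕ T = T
x1 ↔ (x5 ⊕ x1) = T ↔ T = T
(x5 → (x3 ∨ x5)) ∧ (x1 ↔ (x5 ⊕ x1)) = T ∧ T = T
x1 → x5 = T → F = F
(x1 → x5) ↔ x1 = F ↔ T = F
((x5 → (x3 ∨ x5)) ∧ (x1 ↔ (x5 ⊕ x1))) ↔ ((x1 → x5) ↔ x1) = T ↔ F = F
(x5 ↔ (x5 ∨ (x3 ∧ ¬(x1 ∨ (x3 ∧ x1))))) → (((x5 → (x3 ∨ x5)) ∧ (x1 ↔ (x5 ⊕ x1))) ↔ ((x1 → x5) ↔ x1)) = T → F = F
x1 ⊕ x3 = T ⊕ T = F
x5 ⊕ (x1 ⊕ x3) = F ⊕ F = F
((x5 ↔ (x5 ∨ (x3 ∧ ¬(x1 ∨ (x3 ∧ x1))))) → (((x5 → (x3 ∨ x5)) ∧ (x1 ↔ (x5 ⊕ x1))) ↔ ((x1 → x5) ↔ x1))) ⊕ (x5 ⊕ (x1 ⊕ x3)) = F ⊕ F = F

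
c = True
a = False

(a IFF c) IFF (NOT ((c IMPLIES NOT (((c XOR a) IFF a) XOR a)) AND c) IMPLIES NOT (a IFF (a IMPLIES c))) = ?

a IFF c = False IFF True = False
c XOR a = True XOR False = True
(c XOR a) IFF a = True IFF False = False
((c XOR a) IFF a) XOR a = False XOR False = False
NOT (((c XOR a) IFF a) XOR a) = NOT False = True
c IMPLIES NOT (((c XOR a) IFF a) XOR a) = True IMPLIES True = True
(c IMPLIES NOT (((c XOR a) IFF a) XOR a)) AND c = True AND True = True
NOT ((c IMPLIES NOT (((c XOR a) IFF a) XOR a)) AND c) = NOT True = False
a IMPLIES c = False IMPLIES True = True
a IFF (a IMPLIES c) = False IFF True = False
NOT (a IFF (a IMPLIES c)) = NOT False = True
NOT ((c IMPLIES NOT (((c XOR a) IFF a) XOR a)) AND c) IMPLIES NOT (a IFF (a IMPLIES c)) = False IMPLIES True = True
(a IFF c) IFF (NOT ((c IMPLIES NOT (((c XOR a) IFF a) XOR a)) AND c) IMPLIES NOT (a IFF (a IMPLIES c))) = False IFF True = False

False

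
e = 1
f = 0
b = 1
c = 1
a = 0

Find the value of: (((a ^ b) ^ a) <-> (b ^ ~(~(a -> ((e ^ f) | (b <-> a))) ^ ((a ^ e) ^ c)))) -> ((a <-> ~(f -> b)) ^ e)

a ^ b = 0 ^ 1 = 1
(a ^ b) ^ a = 1 ^ 0 = 1
e ^ f = 1 ^ 0 = 1
b <-> a = 1 <-> 0 = 0
(e ^ f) | (b <-> a) = 1 | 0 = 1
a -> ((e ^ f) | (b <-> a)) = 0 -> 1 = 1
~(a -> ((e ^ f) | (b <-> a))) = ~1 = 0
a ^ e = 0 ^ 1 = 1
(a ^ e) ^ c = 1 ^ 1 = 0
~(a -> ((e ^ f) | (b <-> a))) ^ ((a ^ e) ^ c) = 0 ^ 0 = 0
~(~(a -> ((e ^ f) | (b <-> a))) ^ ((a ^ e) ^ c)) = ~0 = 1
b ^ ~(~(a -> ((e ^ f) | (b <-> a))) ^ ((a ^ e) ^ c)) = 1 ^ 1 = 0
((a ^ b) ^ a) <-> (b ^ ~(~(a -> ((e ^ f) | (b <-> a))) ^ ((a ^ e) ^ c))) = 1 <-> 0 = 0
f -> b = 0 -> 1 = 1
~(f -> b) = ~1 = 0
a <-> ~(f -> b) = 0 <-> 0 = 1
(a <-> ~(f -> b)) ^ e = 1 ^ 1 = 0
(((a ^ b) ^ a) <-> (b ^ ~(~(a -> ((e ^ f) | (b <-> a))) ^ ((a ^ e) ^ c)))) -> ((a <-> ~(f -> b)) ^ e) = 0 -> 0 = 1

1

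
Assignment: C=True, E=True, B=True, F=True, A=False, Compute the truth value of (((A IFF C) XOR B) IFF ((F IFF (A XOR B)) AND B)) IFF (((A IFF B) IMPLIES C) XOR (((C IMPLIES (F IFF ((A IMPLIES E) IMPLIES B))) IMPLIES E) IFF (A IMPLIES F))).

False

A IFF C = False IFF True = False
(A IFF C) XOR B = False XOR True = True
A XOR B = False XOR True = True
F IFF (A XOR B) = True IFF True = True
(F IFF (A XOR B)) AND B = True AND True = True
((A IFF C) XOR B) IFF ((F IFF (A XOR B)) AND B) = True IFF True = True
A IFF B = False IFF True = False
(A IFF B) IMPLIES C = False IMPLIES True = True
A IMPLIES E = False IMPLIES True = True
(A IMPLIES E) IMPLIES B = True IMPLIES True = True
F IFF ((A IMPLIES E) IMPLIES B) = True IFF True = True
C IMPLIES (F IFF ((A IMPLIES E) IMPLIES B)) = True IMPLIES True = True
(C IMPLIES (F IFF ((A IMPLIES E) IMPLIES B))) IMPLIES E = True IMPLIES True = True
A IMPLIES F = False IMPLIES True = True
((C IMPLIES (F IFF ((A IMPLIES E) IMPLIES B))) IMPLIES E) IFF (A IMPLIES F) = True IFF True = True
((A IFF B) IMPLIES C) XOR (((C IMPLIES (F IFF ((A IMPLIES E) IMPLIES B))) IMPLIES E) IFF (A IMPLIES F)) = True XOR True = False
(((A IFF C) XOR B) IFF ((F IFF (A XOR B)) AND B)) IFF (((A IFF B) IMPLIES C) XOR (((C IMPLIES (F IFF ((A IMPLIES E) IMPLIES B))) IMPLIES E) IFF (A IMPLIES F))) = True IFF False = False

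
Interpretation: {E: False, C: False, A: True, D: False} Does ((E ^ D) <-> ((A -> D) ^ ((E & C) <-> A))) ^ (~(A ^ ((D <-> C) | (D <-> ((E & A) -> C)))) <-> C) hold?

E ^ D = False ^ False = False
A -> D = True -> False = False
E & C = False & False = False
(E & C) <-> A = False <-> True = False
(A -> D) ^ ((E & C) <-> A) = False ^ False = False
(E ^ D) <-> ((A -> D) ^ ((E & C) <-> A)) = False <-> False = True
D <-> C = False <-> False = True
E & A = False & True = False
(E & A) -> C = False -> False = True
D <-> ((E & A) -> C) = False <-> True = False
(D <-> C) | (D <-> ((E & A) -> C)) = True | False = True
A ^ ((D <-> C) | (D <-> ((E & A) -> C))) = True ^ True = False
~(A ^ ((D <-> C) | (D <-> ((E & A) -> C)))) = ~False = True
~(A ^ ((D <-> C) | (D <-> ((E & A) -> C)))) <-> C = True <-> False = False
((E ^ D) <-> ((A -> D) ^ ((E & C) <-> A))) ^ (~(A ^ ((D <-> C) | (D <-> ((E & A) -> C)))) <-> C) = True ^ False = True

True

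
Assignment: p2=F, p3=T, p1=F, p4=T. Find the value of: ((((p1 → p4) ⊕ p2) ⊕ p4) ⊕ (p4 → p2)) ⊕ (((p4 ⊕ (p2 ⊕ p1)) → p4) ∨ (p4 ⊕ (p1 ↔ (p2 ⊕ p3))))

T

p1 → p4 = F → T = T
(p1 → p4) ⊕ p2 = T ⊕ F = T
((p1 → p4) ⊕ p2) ⊕ p4 = T ⊕ T = F
p4 → p2 = T → F = F
(((p1 → p4) ⊕ p2) ⊕ p4) ⊕ (p4 → p2) = F ⊕ F = F
p2 ⊕ p1 = F ⊕ F = F
p4 ⊕ (p2 ⊕ p1) = T ⊕ F = T
(p4 ⊕ (p2 ⊕ p1)) → p4 = T → T = T
p2 ⊕ p3 = F ⊕ T = T
p1 ↔ (p2 ⊕ p3) = F ↔ T = F
p4 ⊕ (p1 ↔ (p2 ⊕ p3)) = T ⊕ F = T
((p4 ⊕ (p2 ⊕ p1)) → p4) ∨ (p4 ⊕ (p1 ↔ (p2 ⊕ p3))) = T ∨ T = T
((((p1 → p4) ⊕ p2) ⊕ p4) ⊕ (p4 → p2)) ⊕ (((p4 ⊕ (p2 ⊕ p1)) → p4) ∨ (p4 ⊕ (p1 ↔ (p2 ⊕ p3)))) = F ⊕ T = T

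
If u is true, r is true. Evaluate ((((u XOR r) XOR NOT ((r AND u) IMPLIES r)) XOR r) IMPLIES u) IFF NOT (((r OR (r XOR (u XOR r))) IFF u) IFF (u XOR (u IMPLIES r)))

True

u XOR r = True XOR True = False
r AND u = True AND True = True
(r AND u) IMPLIES r = True IMPLIES True = True
NOT ((r AND u) IMPLIES r) = NOT True = False
(u XOR r) XOR NOT ((r AND u) IMPLIES r) = False XOR False = False
((u XOR r) XOR NOT ((r AND u) IMPLIES r)) XOR r = False XOR True = True
(((u XOR r) XOR NOT ((r AND u) IMPLIES r)) XOR r) IMPLIES u = True IMPLIES True = True
u XOR r = True XOR True = False
r XOR (u XOR r) = True XOR False = True
r OR (r XOR (u XOR r)) = True OR True = True
(r OR (r XOR (u XOR r))) IFF u = True IFF True = True
u IMPLIES r = True IMPLIES True = True
u XOR (u IMPLIES r) = True XOR True = False
((r OR (r XOR (u XOR r))) IFF u) IFF (u XOR (u IMPLIES r)) = True IFF False = False
NOT (((r OR (r XOR (u XOR r))) IFF u) IFF (u XOR (u IMPLIES r))) = NOT False = True
((((u XOR r) XOR NOT ((r AND u) IMPLIES r)) XOR r) IMPLIES u) IFF NOT (((r OR (r XOR (u XOR r))) IFF u) IFF (u XOR (u IMPLIES r))) = True IFF True = True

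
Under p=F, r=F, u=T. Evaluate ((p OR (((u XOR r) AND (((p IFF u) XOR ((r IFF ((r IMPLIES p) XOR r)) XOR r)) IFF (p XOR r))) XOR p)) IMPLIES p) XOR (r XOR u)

u XOR r = T XOR F = T
p IFF u = F IFF T = F
r IMPLIES p = F IMPLIES F = T
(r IMPLIES p) XOR r = T XOR F = T
r IFF ((r IMPLIES p) XOR r) = F IFF T = F
(r IFF ((r IMPLIES p) XOR r)) XOR r = F XOR F = F
(p IFF u) XOR ((r IFF ((r IMPLIES p) XOR r)) XOR r) = F XOR F = F
p XOR r = F XOR F = F
((p IFF u) XOR ((r IFF ((r IMPLIES p) XOR r)) XOR r)) IFF (p XOR r) = F IFF F = T
(u XOR r) AND (((p IFF u) XOR ((r IFF ((r IMPLIES p) XOR r)) XOR r)) IFF (p XOR r)) = T AND T = T
((u XOR r) AND (((p IFF u) XOR ((r IFF ((r IMPLIES p) XOR r)) XOR r)) IFF (p XOR r))) XOR p = T XOR F = T
p OR (((u XOR r) AND (((p IFF u) XOR ((r IFF ((r IMPLIES p) XOR r)) XOR r)) IFF (p XOR r))) XOR p) = F OR T = T
(p OR (((u XOR r) AND (((p IFF u) XOR ((r IFF ((r IMPLIES p) XOR r)) XOR r)) IFF (p XOR r))) XOR p)) IMPLIES p = T IMPLIES F = F
r XOR u = F XOR T = T
((p OR (((u XOR r) AND (((p IFF u) XOR ((r IFF ((r IMPLIES p) XOR r)) XOR r)) IFF (p XOR r))) XOR p)) IMPLIES p) XOR (r XOR u) = F XOR T = T

T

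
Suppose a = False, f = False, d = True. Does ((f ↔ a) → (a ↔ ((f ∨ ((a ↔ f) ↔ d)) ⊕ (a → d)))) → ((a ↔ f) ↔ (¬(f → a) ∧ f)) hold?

f ↔ a = False ↔ False = True
a ↔ f = False ↔ False = True
(a ↔ f) ↔ d = True ↔ True = True
f ∨ ((a ↔ f) ↔ d) = False ∨ True = True
a → d = False → True = True
(f ∨ ((a ↔ f) ↔ d)) ⊕ (a → d) = True ⊕ True = False
a ↔ ((f ∨ ((a ↔ f) ↔ d)) ⊕ (a → d)) = False ↔ False = True
(f ↔ a) → (a ↔ ((f ∨ ((a ↔ f) ↔ d)) ⊕ (a → d))) = True → True = True
a ↔ f = False ↔ False = True
f → a = False → False = True
¬(f → a) = ¬True = False
¬(f → a) ∧ f = False ∧ False = False
(a ↔ f) ↔ (¬(f → a) ∧ f) = True ↔ False = False
((f ↔ a) → (a ↔ ((f ∨ ((a ↔ f) ↔ d)) ⊕ (a → d)))) → ((a ↔ f) ↔ (¬(f → a) ∧ f)) = True → False = False

False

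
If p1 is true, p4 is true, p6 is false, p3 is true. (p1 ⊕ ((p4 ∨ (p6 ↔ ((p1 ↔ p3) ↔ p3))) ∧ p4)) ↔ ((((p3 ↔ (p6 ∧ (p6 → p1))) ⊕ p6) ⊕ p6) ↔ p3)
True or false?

T

p1 ↔ p3 = T ↔ T = T
(p1 ↔ p3) ↔ p3 = T ↔ T = T
p6 ↔ ((p1 ↔ p3) ↔ p3) = F ↔ T = F
p4 ∨ (p6 ↔ ((p1 ↔ p3) ↔ p3)) = T ∨ F = T
(p4 ∨ (p6 ↔ ((p1 ↔ p3) ↔ p3))) ∧ p4 = T ∧ T = T
p1 ⊕ ((p4 ∨ (p6 ↔ ((p1 ↔ p3) ↔ p3))) ∧ p4) = T ⊕ T = F
p6 → p1 = F → T = T
p6 ∧ (p6 → p1) = F ∧ T = F
p3 ↔ (p6 ∧ (p6 → p1)) = T ↔ F = F
(p3 ↔ (p6 ∧ (p6 → p1))) ⊕ p6 = F ⊕ F = F
((p3 ↔ (p6 ∧ (p6 → p1))) ⊕ p6) ⊕ p6 = F ⊕ F = F
(((p3 ↔ (p6 ∧ (p6 → p1))) ⊕ p6) ⊕ p6) ↔ p3 = F ↔ T = F
(p1 ⊕ ((p4 ∨ (p6 ↔ ((p1 ↔ p3) ↔ p3))) ∧ p4)) ↔ ((((p3 ↔ (p6 ∧ (p6 → p1))) ⊕ p6) ⊕ p6) ↔ p3) = F ↔ F = T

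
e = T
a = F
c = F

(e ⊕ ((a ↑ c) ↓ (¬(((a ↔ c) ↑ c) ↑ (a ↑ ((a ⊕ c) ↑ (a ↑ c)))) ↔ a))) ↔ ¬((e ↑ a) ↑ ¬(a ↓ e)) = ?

T

a ↑ c = F ↑ F = T
a ↔ c = F ↔ F = T
(a ↔ c) ↑ c = T ↑ F = T
a ⊕ c = F ⊕ F = F
a ↑ c = F ↑ F = T
(a ⊕ c) ↑ (a ↑ c) = F ↑ T = T
a ↑ ((a ⊕ c) ↑ (a ↑ c)) = F ↑ T = T
((a ↔ c) ↑ c) ↑ (a ↑ ((a ⊕ c) ↑ (a ↑ c))) = T ↑ T = F
¬(((a ↔ c) ↑ c) ↑ (a ↑ ((a ⊕ c) ↑ (a ↑ c)))) = ¬F = T
¬(((a ↔ c) ↑ c) ↑ (a ↑ ((a ⊕ c) ↑ (a ↑ c)))) ↔ a = T ↔ F = F
(a ↑ c) ↓ (¬(((a ↔ c) ↑ c) ↑ (a ↑ ((a ⊕ c) ↑ (a ↑ c)))) ↔ a) = T ↓ F = F
e ⊕ ((a ↑ c) ↓ (¬(((a ↔ c) ↑ c) ↑ (a ↑ ((a ⊕ c) ↑ (a ↑ c)))) ↔ a)) = T ⊕ F = T
e ↑ a = T ↑ F = T
a ↓ e = F ↓ T = F
¬(a ↓ e) = ¬F = T
(e ↑ a) ↑ ¬(a ↓ e) = T ↑ T = F
¬((e ↑ a) ↑ ¬(a ↓ e)) = ¬F = T
(e ⊕ ((a ↑ c) ↓ (¬(((a ↔ c) ↑ c) ↑ (a ↑ ((a ⊕ c) ↑ (a ↑ c)))) ↔ a))) ↔ ¬((e ↑ a) ↑ ¬(a ↓ e)) = T ↔ T = T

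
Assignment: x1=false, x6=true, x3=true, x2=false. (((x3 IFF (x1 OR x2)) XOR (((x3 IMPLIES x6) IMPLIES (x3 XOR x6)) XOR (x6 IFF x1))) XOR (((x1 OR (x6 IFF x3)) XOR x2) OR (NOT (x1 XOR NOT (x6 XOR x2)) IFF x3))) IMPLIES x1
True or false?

x1 OR x2 = false OR false = false
x3 IFF (x1 OR x2) = true IFF false = false
x3 IMPLIES x6 = true IMPLIES true = true
x3 XOR x6 = true XOR true = false
(x3 IMPLIES x6) IMPLIES (x3 XOR x6) = true IMPLIES false = false
x6 IFF x1 = true IFF false = false
((x3 IMPLIES x6) IMPLIES (x3 XOR x6)) XOR (x6 IFF x1) = false XOR false = false
(x3 IFF (x1 OR x2)) XOR (((x3 IMPLIES x6) IMPLIES (x3 XOR x6)) XOR (x6 IFF x1)) = false XOR false = false
x6 IFF x3 = true IFF true = true
x1 OR (x6 IFF x3) = false OR true = true
(x1 OR (x6 IFF x3)) XOR x2 = true XOR false = true
x6 XOR x2 = true XOR false = true
NOT (x6 XOR x2) = NOT true = false
x1 XOR NOT (x6 XOR x2) = false XOR false = false
NOT (x1 XOR NOT (x6 XOR x2)) = NOT false = true
NOT (x1 XOR NOT (x6 XOR x2)) IFF x3 = true IFF true = true
((x1 OR (x6 IFF x3)) XOR x2) OR (NOT (x1 XOR NOT (x6 XOR x2)) IFF x3) = true OR true = true
((x3 IFF (x1 OR x2)) XOR (((x3 IMPLIES x6) IMPLIES (x3 XOR x6)) XOR (x6 IFF x1))) XOR (((x1 OR (x6 IFF x3)) XOR x2) OR (NOT (x1 XOR NOT (x6 XOR x2)) IFF x3)) = false XOR true = true
(((x3 IFF (x1 OR x2)) XOR (((x3 IMPLIES x6) IMPLIES (x3 XOR x6)) XOR (x6 IFF x1))) XOR (((x1 OR (x6 IFF x3)) XOR x2) OR (NOT (x1 XOR NOT (x6 XOR x2)) IFF x3))) IMPLIES x1 = true IMPLIES false = false

false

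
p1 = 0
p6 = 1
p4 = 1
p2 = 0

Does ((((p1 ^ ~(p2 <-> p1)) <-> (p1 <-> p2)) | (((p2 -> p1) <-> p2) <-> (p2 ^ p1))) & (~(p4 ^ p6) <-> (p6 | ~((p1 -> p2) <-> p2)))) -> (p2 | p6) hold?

1

p2 <-> p1 = 0 <-> 0 = 1
~(p2 <-> p1) = ~1 = 0
p1 ^ ~(p2 <-> p1) = 0 ^ 0 = 0
p1 <-> p2 = 0 <-> 0 = 1
(p1 ^ ~(p2 <-> p1)) <-> (p1 <-> p2) = 0 <-> 1 = 0
p2 -> p1 = 0 -> 0 = 1
(p2 -> p1) <-> p2 = 1 <-> 0 = 0
p2 ^ p1 = 0 ^ 0 = 0
((p2 -> p1) <-> p2) <-> (p2 ^ p1) = 0 <-> 0 = 1
((p1 ^ ~(p2 <-> p1)) <-> (p1 <-> p2)) | (((p2 -> p1) <-> p2) <-> (p2 ^ p1)) = 0 | 1 = 1
p4 ^ p6 = 1 ^ 1 = 0
~(p4 ^ p6) = ~0 = 1
p1 -> p2 = 0 -> 0 = 1
(p1 -> p2) <-> p2 = 1 <-> 0 = 0
~((p1 -> p2) <-> p2) = ~0 = 1
p6 | ~((p1 -> p2) <-> p2) = 1 | 1 = 1
~(p4 ^ p6) <-> (p6 | ~((p1 -> p2) <-> p2)) = 1 <-> 1 = 1
(((p1 ^ ~(p2 <-> p1)) <-> (p1 <-> p2)) | (((p2 -> p1) <-> p2) <-> (p2 ^ p1))) & (~(p4 ^ p6) <-> (p6 | ~((p1 -> p2) <-> p2))) = 1 & 1 = 1
p2 | p6 = 0 | 1 = 1
((((p1 ^ ~(p2 <-> p1)) <-> (p1 <-> p2)) | (((p2 -> p1) <-> p2) <-> (p2 ^ p1))) & (~(p4 ^ p6) <-> (p6 | ~((p1 -> p2) <-> p2)))) -> (p2 | p6) = 1 -> 1 = 1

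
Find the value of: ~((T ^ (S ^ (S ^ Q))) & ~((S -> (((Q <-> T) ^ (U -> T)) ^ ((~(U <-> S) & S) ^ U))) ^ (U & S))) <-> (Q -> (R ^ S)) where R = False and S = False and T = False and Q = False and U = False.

Substituting R=False, S=False, T=False, Q=False, U=False:
S ^ Q = False ^ False = False
S ^ (S ^ Q) = False ^ False = False
T ^ (S ^ (S ^ Q)) = False ^ False = False
Q <-> T = False <-> False = True
U -> T = False -> False = True
(Q <-> T) ^ (U -> T) = True ^ True = False
U <-> S = False <-> False = True
~(U <-> S) = ~True = False
~(U <-> S) & S = False & False = False
(~(U <-> S) & S) ^ U = False ^ False = False
((Q <-> T) ^ (U -> T)) ^ ((~(U <-> S) & S) ^ U) = False ^ False = False
S -> (((Q <-> T) ^ (U -> T)) ^ ((~(U <-> S) & S) ^ U)) = False -> False = True
U & S = False & False = False
(S -> (((Q <-> T) ^ (U -> T)) ^ ((~(U <-> S) & S) ^ U))) ^ (U & S) = True ^ False = True
~((S -> (((Q <-> T) ^ (U -> T)) ^ ((~(U <-> S) & S) ^ U))) ^ (U & S)) = ~True = False
(T ^ (S ^ (S ^ Q))) & ~((S -> (((Q <-> T) ^ (U -> T)) ^ ((~(U <-> S) & S) ^ U))) ^ (U & S)) = False & False = False
~((T ^ (S ^ (S ^ Q))) & ~((S -> (((Q <-> T) ^ (U -> T)) ^ ((~(U <-> S) & S) ^ U))) ^ (U & S))) = ~False = True
R ^ S = False ^ False = False
Q -> (R ^ S) = False -> False = True
~((T ^ (S ^ (S ^ Q))) & ~((S -> (((Q <-> T) ^ (U -> T)) ^ ((~(U <-> S) & S) ^ U))) ^ (U & S))) <-> (Q -> (R ^ S)) = True <-> True = True

True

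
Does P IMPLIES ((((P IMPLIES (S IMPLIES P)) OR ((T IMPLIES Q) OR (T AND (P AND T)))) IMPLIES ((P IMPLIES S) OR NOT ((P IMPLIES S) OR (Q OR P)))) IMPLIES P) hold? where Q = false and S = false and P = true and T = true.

true

S IMPLIES P = false IMPLIES true = true
P IMPLIES (S IMPLIES P) = true IMPLIES true = true
T IMPLIES Q = true IMPLIES false = false
P AND T = true AND true = true
T AND (P AND T) = true AND true = true
(T IMPLIES Q) OR (T AND (P AND T)) = false OR true = true
(P IMPLIES (S IMPLIES P)) OR ((T IMPLIES Q) OR (T AND (P AND T))) = true OR true = true
P IMPLIES S = true IMPLIES false = false
P IMPLIES S = true IMPLIES false = false
Q OR P = false OR true = true
(P IMPLIES S) OR (Q OR P) = false OR true = true
NOT ((P IMPLIES S) OR (Q OR P)) = NOT true = false
(P IMPLIES S) OR NOT ((P IMPLIES S) OR (Q OR P)) = false OR false = false
((P IMPLIES (S IMPLIES P)) OR ((T IMPLIES Q) OR (T AND (P AND T)))) IMPLIES ((P IMPLIES S) OR NOT ((P IMPLIES S) OR (Q OR P))) = true IMPLIES false = false
(((P IMPLIES (S IMPLIES P)) OR ((T IMPLIES Q) OR (T AND (P AND T)))) IMPLIES ((P IMPLIES S) OR NOT ((P IMPLIES S) OR (Q OR P)))) IMPLIES P = false IMPLIES true = true
P IMPLIES ((((P IMPLIES (S IMPLIES P)) OR ((T IMPLIES Q) OR (T AND (P AND T)))) IMPLIES ((P IMPLIES S) OR NOT ((P IMPLIES S) OR (Q OR P)))) IMPLIES P) = true IMPLIES true = true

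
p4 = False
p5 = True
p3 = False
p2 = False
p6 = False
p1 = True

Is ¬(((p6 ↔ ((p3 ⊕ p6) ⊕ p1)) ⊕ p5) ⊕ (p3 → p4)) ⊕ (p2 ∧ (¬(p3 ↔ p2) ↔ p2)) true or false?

True

p3 ⊕ p6 = False ⊕ False = False
(p3 ⊕ p6) ⊕ p1 = False ⊕ True = True
p6 ↔ ((p3 ⊕ p6) ⊕ p1) = False ↔ True = False
(p6 ↔ ((p3 ⊕ p6) ⊕ p1)) ⊕ p5 = False ⊕ True = True
p3 → p4 = False → False = True
((p6 ↔ ((p3 ⊕ p6) ⊕ p1)) ⊕ p5) ⊕ (p3 → p4) = True ⊕ True = False
¬(((p6 ↔ ((p3 ⊕ p6) ⊕ p1)) ⊕ p5) ⊕ (p3 → p4)) = ¬False = True
p3 ↔ p2 = False ↔ False = True
¬(p3 ↔ p2) = ¬True = False
¬(p3 ↔ p2) ↔ p2 = False ↔ False = True
p2 ∧ (¬(p3 ↔ p2) ↔ p2) = False ∧ True = False
¬(((p6 ↔ ((p3 ⊕ p6) ⊕ p1)) ⊕ p5) ⊕ (p3 → p4)) ⊕ (p2 ∧ (¬(p3 ↔ p2) ↔ p2)) = True ⊕ False = True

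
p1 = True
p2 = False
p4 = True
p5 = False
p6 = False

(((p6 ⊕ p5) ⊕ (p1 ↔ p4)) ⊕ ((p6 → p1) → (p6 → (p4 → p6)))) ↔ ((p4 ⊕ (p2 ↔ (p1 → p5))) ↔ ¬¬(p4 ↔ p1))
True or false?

p6 ⊕ p5 = False ⊕ False = False
p1 ↔ p4 = True ↔ True = True
(p6 ⊕ p5) ⊕ (p1 ↔ p4) = False ⊕ True = True
p6 → p1 = False → True = True
p4 → p6 = True → False = False
p6 → (p4 → p6) = False → False = True
(p6 → p1) → (p6 → (p4 → p6)) = True → True = True
((p6 ⊕ p5) ⊕ (p1 ↔ p4)) ⊕ ((p6 → p1) → (p6 → (p4 → p6))) = True ⊕ True = False
p1 → p5 = True → False = False
p2 ↔ (p1 → p5) = False ↔ False = True
p4 ⊕ (p2 ↔ (p1 → p5)) = True ⊕ True = False
p4 ↔ p1 = True ↔ True = True
¬(p4 ↔ p1) = ¬True = False
¬¬(p4 ↔ p1) = ¬False = True
(p4 ⊕ (p2 ↔ (p1 → p5))) ↔ ¬¬(p4 ↔ p1) = False ↔ True = False
(((p6 ⊕ p5) ⊕ (p1 ↔ p4)) ⊕ ((p6 → p1) → (p6 → (p4 → p6)))) ↔ ((p4 ⊕ (p2 ↔ (p1 → p5))) ↔ ¬¬(p4 ↔ p1)) = False ↔ False = True

True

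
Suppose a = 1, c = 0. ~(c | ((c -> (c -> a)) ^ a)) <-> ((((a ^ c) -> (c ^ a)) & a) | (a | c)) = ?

1

c -> a = 0 -> 1 = 1
c -> (c -> a) = 0 -> 1 = 1
(c -> (c -> a)) ^ a = 1 ^ 1 = 0
c | ((c -> (c -> a)) ^ a) = 0 | 0 = 0
~(c | ((c -> (c -> a)) ^ a)) = ~0 = 1
a ^ c = 1 ^ 0 = 1
c ^ a = 0 ^ 1 = 1
(a ^ c) -> (c ^ a) = 1 -> 1 = 1
((a ^ c) -> (c ^ a)) & a = 1 & 1 = 1
a | c = 1 | 0 = 1
(((a ^ c) -> (c ^ a)) & a) | (a | c) = 1 | 1 = 1
~(c | ((c -> (c -> a)) ^ a)) <-> ((((a ^ c) -> (c ^ a)) & a) | (a | c)) = 1 <-> 1 = 1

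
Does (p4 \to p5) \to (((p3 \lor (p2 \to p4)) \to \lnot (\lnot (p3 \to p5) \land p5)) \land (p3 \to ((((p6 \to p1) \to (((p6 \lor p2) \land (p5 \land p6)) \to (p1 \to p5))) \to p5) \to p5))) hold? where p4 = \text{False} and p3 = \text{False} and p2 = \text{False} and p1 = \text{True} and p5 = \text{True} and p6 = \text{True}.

p4 \to p5 = \text{False} \to \text{True} = \text{True}
p2 \to p4 = \text{False} \to \text{False} = \text{True}
p3 \lor (p2 \to p4) = \text{False} \lor \text{True} = \text{True}
p3 \to p5 = \text{False} \to \text{True} = \text{True}
\lnot (p3 \to p5) = \lnot \text{True} = \text{False}
\lnot (p3 \to p5) \land p5 = \text{False} \land \text{True} = \text{False}
\lnot (\lnot (p3 \to p5) \land p5) = \lnot \text{False} = \text{True}
(p3 \lor (p2 \to p4)) \to \lnot (\lnot (p3 \to p5) \land p5) = \text{True} \to \text{True} = \text{True}
p6 \to p1 = \text{True} \to \text{True} = \text{True}
p6 \lor p2 = \text{True} \lor \text{False} = \text{True}
p5 \land p6 = \text{True} \land \text{True} = \text{True}
(p6 \lor p2) \land (p5 \land p6) = \text{True} \land \text{True} = \text{True}
p1 \to p5 = \text{True} \to \text{True} = \text{True}
((p6 \lor p2) \land (p5 \land p6)) \to (p1 \to p5) = \text{True} \to \text{True} = \text{True}
(p6 \to p1) \to (((p6 \lor p2) \land (p5 \land p6)) \to (p1 \to p5)) = \text{True} \to \text{True} = \text{True}
((p6 \to p1) \to (((p6 \lor p2) \land (p5 \land p6)) \to (p1 \to p5))) \to p5 = \text{True} \to \text{True} = \text{True}
(((p6 \to p1) \to (((p6 \lor p2) \land (p5 \land p6)) \to (p1 \to p5))) \to p5) \to p5 = \text{True} \to \text{True} = \text{True}
p3 \to ((((p6 \to p1) \to (((p6 \lor p2) \land (p5 \land p6)) \to (p1 \to p5))) \to p5) \to p5) = \text{False} \to \text{True} = \text{True}
((p3 \lor (p2 \to p4)) \to \lnot (\lnot (p3 \to p5) \land p5)) \land (p3 \to ((((p6 \to p1) \to (((p6 \lor p2) \land (p5 \land p6)) \to (p1 \to p5))) \to p5) \to p5)) = \text{True} \land \text{True} = \text{True}
(p4 \to p5) \to (((p3 \lor (p2 \to p4)) \to \lnot (\lnot (p3 \to p5) \land p5)) \land (p3 \to ((((p6 \to p1) \to (((p6 \lor p2) \land (p5 \land p6)) \to (p1 \to p5))) \to p5) \to p5))) = \text{True} \to \text{True} = \text{True}

\text{True}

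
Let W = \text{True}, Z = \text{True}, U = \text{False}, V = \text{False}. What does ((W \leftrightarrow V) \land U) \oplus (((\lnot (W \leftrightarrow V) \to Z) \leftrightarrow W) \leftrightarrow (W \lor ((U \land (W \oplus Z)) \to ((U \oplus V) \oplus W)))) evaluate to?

W \leftrightarrow V = \text{True} \leftrightarrow \text{False} = \text{False}
(W \leftrightarrow V) \land U = \text{False} \land \text{False} = \text{False}
W \leftrightarrow V = \text{True} \leftrightarrow \text{False} = \text{False}
\lnot (W \leftrightarrow V) = \lnot \text{False} = \text{True}
\lnot (W \leftrightarrow V) \to Z = \text{True} \to \text{True} = \text{True}
(\lnot (W \leftrightarrow V) \to Z) \leftrightarrow W = \text{True} \leftrightarrow \text{True} = \text{True}
W \oplus Z = \text{True} \oplus \text{True} = \text{False}
U \land (W \oplus Z) = \text{False} \land \text{False} = \text{False}
U \oplus V = \text{False} \oplus \text{False} = \text{False}
(U \oplus V) \oplus W = \text{False} \oplus \text{True} = \text{True}
(U \land (W \oplus Z)) \to ((U \oplus V) \oplus W) = \text{False} \to \text{True} = \text{True}
W \lor ((U \land (W \oplus Z)) \to ((U \oplus V) \oplus W)) = \text{True} \lor \text{True} = \text{True}
((\lnot (W \leftrightarrow V) \to Z) \leftrightarrow W) \leftrightarrow (W \lor ((U \land (W \oplus Z)) \to ((U \oplus V) \oplus W))) = \text{True} \leftrightarrow \text{True} = \text{True}
((W \leftrightarrow V) \land U) \oplus (((\lnot (W \leftrightarrow V) \to Z) \leftrightarrow W) \leftrightarrow (W \lor ((U \land (W \oplus Z)) \to ((U \oplus V) \oplus W)))) = \text{False} \oplus \text{True} = \text{True}

\text{True}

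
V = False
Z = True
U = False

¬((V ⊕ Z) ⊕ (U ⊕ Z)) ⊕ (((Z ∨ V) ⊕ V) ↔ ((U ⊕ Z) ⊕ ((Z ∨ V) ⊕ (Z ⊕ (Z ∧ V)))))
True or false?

Substituting V=False, Z=True, U=False:
V ⊕ Z = False ⊕ True = True
U ⊕ Z = False ⊕ True = True
(V ⊕ Z) ⊕ (U ⊕ Z) = True ⊕ True = False
¬((V ⊕ Z) ⊕ (U ⊕ Z)) = ¬False = True
Z ∨ V = True ∨ False = True
(Z ∨ V) ⊕ V = True ⊕ False = True
U ⊕ Z = False ⊕ True = True
Z ∨ V = True ∨ False = True
Z ∧ V = True ∧ False = False
Z ⊕ (Z ∧ V) = True ⊕ False = True
(Z ∨ V) ⊕ (Z ⊕ (Z ∧ V)) = True ⊕ True = False
(U ⊕ Z) ⊕ ((Z ∨ V) ⊕ (Z ⊕ (Z ∧ V))) = True ⊕ False = True
((Z ∨ V) ⊕ V) ↔ ((U ⊕ Z) ⊕ ((Z ∨ V) ⊕ (Z ⊕ (Z ∧ V)))) = True ↔ True = True
¬((V ⊕ Z) ⊕ (U ⊕ Z)) ⊕ (((Z ∨ V) ⊕ V) ↔ ((U ⊕ Z) ⊕ ((Z ∨ V) ⊕ (Z ⊕ (Z ∧ V))))) = True ⊕ True = False

False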